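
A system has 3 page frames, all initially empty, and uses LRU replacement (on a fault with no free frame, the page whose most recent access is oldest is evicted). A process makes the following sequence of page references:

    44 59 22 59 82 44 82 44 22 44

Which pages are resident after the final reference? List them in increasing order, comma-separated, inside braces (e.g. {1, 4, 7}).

{22, 44, 82}

44 -> miss, frames (44)
59 -> miss, frames (44 59)
22 -> miss, frames (44 59 22)
59 -> hit
82 -> miss, evict 44, frames (22 59 82)
44 -> miss, evict 22, frames (59 82 44)
82 -> hit
44 -> hit
22 -> miss, evict 59, frames (82 44 22)
44 -> hit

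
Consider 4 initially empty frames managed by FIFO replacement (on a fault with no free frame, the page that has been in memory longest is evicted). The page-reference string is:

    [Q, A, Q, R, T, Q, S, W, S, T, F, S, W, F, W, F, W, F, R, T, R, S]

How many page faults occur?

10

Q → fault, frames {Q}
A → fault, frames {Q,A}
Q → hit
R → fault, frames {Q,A,R}
T → fault, frames {Q,A,R,T}
Q → hit
S → fault, evict Q, frames {A,R,T,S}
W → fault, evict A, frames {R,T,S,W}
S → hit
T → hit
F → fault, evict R, frames {T,S,W,F}
S → hit
W → hit
F → hit
W → hit
F → hit
W → hit
F → hit
R → fault, evict T, frames {S,W,F,R}
T → fault, evict S, frames {W,F,R,T}
R → hit
S → fault, evict W, frames {F,R,T,S}
Page faults: 10.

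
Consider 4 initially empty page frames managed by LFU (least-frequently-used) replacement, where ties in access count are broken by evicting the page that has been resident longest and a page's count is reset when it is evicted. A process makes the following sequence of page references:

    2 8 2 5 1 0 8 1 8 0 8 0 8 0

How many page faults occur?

6

2 → miss, frames {2}
8 → miss, frames {2,8}
2 → hit
5 → miss, frames {2,8,5}
1 → miss, frames {2,8,5,1}
0 → miss, evict 8, frames {2,5,1,0}
8 → miss, evict 5, frames {2,1,0,8}
1 → hit
8 → hit
0 → hit
8 → hit
0 → hit
8 → hit
0 → hit
Page faults: 6.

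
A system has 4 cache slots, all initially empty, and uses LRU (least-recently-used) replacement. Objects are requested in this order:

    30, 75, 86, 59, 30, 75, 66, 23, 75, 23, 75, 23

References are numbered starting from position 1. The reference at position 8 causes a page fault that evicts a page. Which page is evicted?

59

pos 1: 30 -> fault, frames (30)
pos 2: 75 -> fault, frames (30 75)
pos 3: 86 -> fault, frames (30 75 86)
pos 4: 59 -> fault, frames (30 75 86 59)
pos 5: 30 -> hit
pos 6: 75 -> hit
pos 7: 66 -> fault, evict 86, frames (59 30 75 66)
pos 8: 23 -> fault, evict 59, frames (30 75 66 23)
At position 8, page 59 is evicted.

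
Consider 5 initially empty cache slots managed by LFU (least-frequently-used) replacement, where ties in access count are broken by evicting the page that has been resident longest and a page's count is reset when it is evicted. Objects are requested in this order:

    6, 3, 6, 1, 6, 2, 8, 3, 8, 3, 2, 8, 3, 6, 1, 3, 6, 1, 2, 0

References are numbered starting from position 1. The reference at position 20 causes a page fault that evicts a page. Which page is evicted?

1

pos 1: 6: miss, frames {6}
pos 2: 3: miss, frames {6,3}
pos 3: 6: hit
pos 4: 1: miss, frames {6,3,1}
pos 5: 6: hit
pos 6: 2: miss, frames {6,3,1,2}
pos 7: 8: miss, frames {6,3,1,2,8}
pos 8: 3: hit
pos 9: 8: hit
pos 10: 3: hit
pos 11: 2: hit
pos 12: 8: hit
pos 13: 3: hit
pos 14: 6: hit
pos 15: 1: hit
pos 16: 3: hit
pos 17: 6: hit
pos 18: 1: hit
pos 19: 2: hit
pos 20: 0: miss, evict 1, frames {6,3,2,8,0}
At position 20, page 1 is evicted.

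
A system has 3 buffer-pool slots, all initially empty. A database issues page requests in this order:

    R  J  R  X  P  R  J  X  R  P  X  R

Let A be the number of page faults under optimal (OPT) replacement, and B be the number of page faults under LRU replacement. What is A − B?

-2

Under OPT: F F . F F . . F . . . . → 5 faults.
Under LRU: F F . F F . F F . F . . → 7 faults.
A − B = 5 − 7 = -2.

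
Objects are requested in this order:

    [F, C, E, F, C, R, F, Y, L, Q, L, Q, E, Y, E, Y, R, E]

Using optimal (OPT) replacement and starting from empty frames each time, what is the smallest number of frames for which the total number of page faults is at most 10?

f=1: 18 faults
f=2: 11 faults
f=3: 9 faults
f=4: 8 faults
f=5: 7 faults
f=6: 7 faults
f=7: 7 faults
Smallest f with faults ≤ 10 is 3.

3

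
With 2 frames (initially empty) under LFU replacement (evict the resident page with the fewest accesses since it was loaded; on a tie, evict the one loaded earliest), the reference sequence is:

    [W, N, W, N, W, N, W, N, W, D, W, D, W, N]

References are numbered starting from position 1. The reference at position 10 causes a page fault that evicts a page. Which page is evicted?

N

pos 1: W -> fault, frames (W)
pos 2: N -> fault, frames (W N)
pos 3: W -> hit
pos 4: N -> hit
pos 5: W -> hit
pos 6: N -> hit
pos 7: W -> hit
pos 8: N -> hit
pos 9: W -> hit
pos 10: D -> fault, evict N, frames (W D)
At position 10, page N is evicted.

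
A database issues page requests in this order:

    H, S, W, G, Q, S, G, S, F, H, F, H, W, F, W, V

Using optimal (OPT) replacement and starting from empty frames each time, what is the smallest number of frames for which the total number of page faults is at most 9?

f=1: 16 faults
f=2: 10 faults
f=3: 9 faults
f=4: 8 faults
f=5: 7 faults
f=6: 7 faults
f=7: 7 faults
Smallest f with faults ≤ 9 is 3.

3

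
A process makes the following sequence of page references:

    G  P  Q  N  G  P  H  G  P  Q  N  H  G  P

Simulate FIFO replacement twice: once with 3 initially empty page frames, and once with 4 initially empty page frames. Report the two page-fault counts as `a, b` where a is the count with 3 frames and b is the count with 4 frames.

11, 12

3 frames: F F F F F F F . . F F . F F → 11 faults.
4 frames: F F F F . . F F F F F F F F → 12 faults.
12 > 11: adding a frame increased faults — Belady's anomaly.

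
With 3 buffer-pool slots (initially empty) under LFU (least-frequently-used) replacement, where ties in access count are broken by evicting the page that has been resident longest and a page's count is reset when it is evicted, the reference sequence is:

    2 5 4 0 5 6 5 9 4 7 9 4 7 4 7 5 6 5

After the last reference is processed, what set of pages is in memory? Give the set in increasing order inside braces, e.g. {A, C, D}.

2 -> miss, frames {2}
5 -> miss, frames {2,5}
4 -> miss, frames {2,5,4}
0 -> miss, evict 2, frames {5,4,0}
5 -> hit
6 -> miss, evict 4, frames {5,0,6}
5 -> hit
9 -> miss, evict 0, frames {5,6,9}
4 -> miss, evict 6, frames {5,9,4}
7 -> miss, evict 9, frames {5,4,7}
9 -> miss, evict 4, frames {5,7,9}
4 -> miss, evict 7, frames {5,9,4}
7 -> miss, evict 9, frames {5,4,7}
4 -> hit
7 -> hit
5 -> hit
6 -> miss, evict 4, frames {5,7,6}
5 -> hit

{5, 6, 7}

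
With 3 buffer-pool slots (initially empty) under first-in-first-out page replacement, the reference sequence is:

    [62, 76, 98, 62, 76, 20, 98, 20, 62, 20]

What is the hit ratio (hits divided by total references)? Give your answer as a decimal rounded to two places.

0.50

62 -> miss, frames (62)
76 -> miss, frames (62 76)
98 -> miss, frames (62 76 98)
62 -> hit
76 -> hit
20 -> miss, evict 62, frames (76 98 20)
98 -> hit
20 -> hit
62 -> miss, evict 76, frames (98 20 62)
20 -> hit
Hits: 5 of 10 references → 5/10 = 0.5000.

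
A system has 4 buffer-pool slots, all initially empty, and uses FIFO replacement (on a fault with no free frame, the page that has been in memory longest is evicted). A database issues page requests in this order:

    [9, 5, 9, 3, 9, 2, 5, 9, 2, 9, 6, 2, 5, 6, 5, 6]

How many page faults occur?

9: fault, frames [9]
5: fault, frames [9, 5]
9: hit
3: fault, frames [9, 5, 3]
9: hit
2: fault, frames [9, 5, 3, 2]
5: hit
9: hit
2: hit
9: hit
6: fault, evict 9, frames [5, 3, 2, 6]
2: hit
5: hit
6: hit
5: hit
6: hit
Page faults: 5.

5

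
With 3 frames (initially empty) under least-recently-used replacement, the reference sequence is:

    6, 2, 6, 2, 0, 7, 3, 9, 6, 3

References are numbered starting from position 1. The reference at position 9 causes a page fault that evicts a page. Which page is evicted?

7

pos 1: 6 -> miss, frames [6]
pos 2: 2 -> miss, frames [6, 2]
pos 3: 6 -> hit
pos 4: 2 -> hit
pos 5: 0 -> miss, frames [6, 2, 0]
pos 6: 7 -> miss, evict 6, frames [2, 0, 7]
pos 7: 3 -> miss, evict 2, frames [0, 7, 3]
pos 8: 9 -> miss, evict 0, frames [7, 3, 9]
pos 9: 6 -> miss, evict 7, frames [3, 9, 6]
At position 9, page 7 is evicted.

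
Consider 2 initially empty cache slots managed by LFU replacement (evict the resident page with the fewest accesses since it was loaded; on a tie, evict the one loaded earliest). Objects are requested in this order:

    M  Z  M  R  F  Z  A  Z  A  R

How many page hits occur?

1

M -> fault, frames {M}
Z -> fault, frames {M,Z}
M -> hit
R -> fault, evict Z, frames {M,R}
F -> fault, evict R, frames {M,F}
Z -> fault, evict F, frames {M,Z}
A -> fault, evict Z, frames {M,A}
Z -> fault, evict A, frames {M,Z}
A -> fault, evict Z, frames {M,A}
R -> fault, evict A, frames {M,R}
Hits: 1.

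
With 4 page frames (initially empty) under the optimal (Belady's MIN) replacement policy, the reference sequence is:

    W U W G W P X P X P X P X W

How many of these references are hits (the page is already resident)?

9

W → miss, frames [W]
U → miss, frames [W, U]
W → hit
G → miss, frames [W, U, G]
W → hit
P → miss, frames [W, U, G, P]
X → miss, evict G, frames [W, U, P, X]
P → hit
X → hit
P → hit
X → hit
P → hit
X → hit
W → hit
Hits: 9.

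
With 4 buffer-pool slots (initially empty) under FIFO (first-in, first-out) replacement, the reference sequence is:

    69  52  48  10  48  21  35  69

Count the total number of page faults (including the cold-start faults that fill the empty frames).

7

69: miss, frames [69]
52: miss, frames [69, 52]
48: miss, frames [69, 52, 48]
10: miss, frames [69, 52, 48, 10]
48: hit
21: miss, evict 69, frames [52, 48, 10, 21]
35: miss, evict 52, frames [48, 10, 21, 35]
69: miss, evict 48, frames [10, 21, 35, 69]
Page faults: 7.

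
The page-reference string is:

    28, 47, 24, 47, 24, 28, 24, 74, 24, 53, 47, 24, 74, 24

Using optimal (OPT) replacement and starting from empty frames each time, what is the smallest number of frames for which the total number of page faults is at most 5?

f=1: 14 faults
f=2: 8 faults
f=3: 6 faults
f=4: 5 faults
f=5: 5 faults
Smallest f with faults ≤ 5 is 4.

4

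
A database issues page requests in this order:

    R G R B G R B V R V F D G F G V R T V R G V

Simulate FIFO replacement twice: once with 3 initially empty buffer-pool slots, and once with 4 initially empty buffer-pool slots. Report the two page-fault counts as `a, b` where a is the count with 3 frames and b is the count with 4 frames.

3 frames: F F . F . . . F F . F F F . . F F F . . F F → 13 faults.
4 frames: F F . F . . . F . . F F F . . . F F F . . . → 10 faults.
10 < 13: adding a frame reduced faults, as is typical.

13, 10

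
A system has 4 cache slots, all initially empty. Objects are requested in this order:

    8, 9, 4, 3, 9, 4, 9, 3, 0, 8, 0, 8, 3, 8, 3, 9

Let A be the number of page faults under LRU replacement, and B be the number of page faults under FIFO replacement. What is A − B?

-1

Under LRU: F F F F . . . . F F . . . . . . → 6 faults.
Under FIFO: F F F F . . . . F F . . . . . F → 7 faults.
A − B = 6 − 7 = -1.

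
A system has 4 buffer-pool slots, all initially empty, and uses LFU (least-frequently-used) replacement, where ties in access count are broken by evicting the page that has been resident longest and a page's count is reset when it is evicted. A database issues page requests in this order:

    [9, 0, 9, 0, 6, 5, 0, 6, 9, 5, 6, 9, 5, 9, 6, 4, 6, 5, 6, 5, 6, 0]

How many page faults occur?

9 -> fault, frames [9]
0 -> fault, frames [9, 0]
9 -> hit
0 -> hit
6 -> fault, frames [9, 0, 6]
5 -> fault, frames [9, 0, 6, 5]
0 -> hit
6 -> hit
9 -> hit
5 -> hit
6 -> hit
9 -> hit
5 -> hit
9 -> hit
6 -> hit
4 -> fault, evict 0, frames [9, 6, 5, 4]
6 -> hit
5 -> hit
6 -> hit
5 -> hit
6 -> hit
0 -> fault, evict 4, frames [9, 6, 5, 0]
Page faults: 6.

6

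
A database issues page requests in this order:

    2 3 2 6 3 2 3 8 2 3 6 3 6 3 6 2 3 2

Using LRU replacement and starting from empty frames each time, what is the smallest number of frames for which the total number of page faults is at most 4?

f=1: 18 faults
f=2: 11 faults
f=3: 5 faults
f=4: 4 faults
Smallest f with faults ≤ 4 is 4.

4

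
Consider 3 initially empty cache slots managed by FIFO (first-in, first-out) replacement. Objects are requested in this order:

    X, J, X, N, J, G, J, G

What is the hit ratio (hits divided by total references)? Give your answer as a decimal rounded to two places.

0.50

X: fault, frames {X}
J: fault, frames {X,J}
X: hit
N: fault, frames {X,J,N}
J: hit
G: fault, evict X, frames {J,N,G}
J: hit
G: hit
Hits: 4 of 8 references → 4/8 = 0.5000.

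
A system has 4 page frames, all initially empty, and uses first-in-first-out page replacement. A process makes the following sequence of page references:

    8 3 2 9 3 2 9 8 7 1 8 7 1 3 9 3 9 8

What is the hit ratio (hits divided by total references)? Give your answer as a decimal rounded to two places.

0.50

8 -> miss, frames (8)
3 -> miss, frames (8 3)
2 -> miss, frames (8 3 2)
9 -> miss, frames (8 3 2 9)
3 -> hit
2 -> hit
9 -> hit
8 -> hit
7 -> miss, evict 8, frames (3 2 9 7)
1 -> miss, evict 3, frames (2 9 7 1)
8 -> miss, evict 2, frames (9 7 1 8)
7 -> hit
1 -> hit
3 -> miss, evict 9, frames (7 1 8 3)
9 -> miss, evict 7, frames (1 8 3 9)
3 -> hit
9 -> hit
8 -> hit
Hits: 9 of 18 references → 9/18 = 0.5000.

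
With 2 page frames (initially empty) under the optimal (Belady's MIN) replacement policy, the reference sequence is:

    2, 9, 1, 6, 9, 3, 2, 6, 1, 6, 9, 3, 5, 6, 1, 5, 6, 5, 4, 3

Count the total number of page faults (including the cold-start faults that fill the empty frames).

14

2 → miss, frames [2]
9 → miss, frames [2, 9]
1 → miss, evict 2, frames [9, 1]
6 → miss, evict 1, frames [9, 6]
9 → hit
3 → miss, evict 9, frames [6, 3]
2 → miss, evict 3, frames [6, 2]
6 → hit
1 → miss, evict 2, frames [6, 1]
6 → hit
9 → miss, evict 1, frames [6, 9]
3 → miss, evict 9, frames [6, 3]
5 → miss, evict 3, frames [6, 5]
6 → hit
1 → miss, evict 6, frames [5, 1]
5 → hit
6 → miss, evict 1, frames [5, 6]
5 → hit
4 → miss, evict 6, frames [5, 4]
3 → miss, evict 4, frames [5, 3]
Page faults: 14.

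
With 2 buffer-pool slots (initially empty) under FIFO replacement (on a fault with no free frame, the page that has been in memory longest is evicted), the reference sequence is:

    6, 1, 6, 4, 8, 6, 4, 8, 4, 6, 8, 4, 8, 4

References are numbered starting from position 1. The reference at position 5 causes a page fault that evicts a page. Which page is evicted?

1

pos 1: 6 -> fault, frames (6)
pos 2: 1 -> fault, frames (6 1)
pos 3: 6 -> hit
pos 4: 4 -> fault, evict 6, frames (1 4)
pos 5: 8 -> fault, evict 1, frames (4 8)
At position 5, page 1 is evicted.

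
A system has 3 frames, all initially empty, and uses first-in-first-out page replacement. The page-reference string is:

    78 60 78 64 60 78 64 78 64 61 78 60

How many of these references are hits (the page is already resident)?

78 → fault, frames (78)
60 → fault, frames (78 60)
78 → hit
64 → fault, frames (78 60 64)
60 → hit
78 → hit
64 → hit
78 → hit
64 → hit
61 → fault, evict 78, frames (60 64 61)
78 → fault, evict 60, frames (64 61 78)
60 → fault, evict 64, frames (61 78 60)
Hits: 6.

6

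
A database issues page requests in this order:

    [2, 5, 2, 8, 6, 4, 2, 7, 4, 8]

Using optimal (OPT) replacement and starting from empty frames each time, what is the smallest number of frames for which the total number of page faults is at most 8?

f=1: 10 faults
f=2: 7 faults
f=3: 6 faults
f=4: 6 faults
f=5: 6 faults
f=6: 6 faults
Smallest f with faults ≤ 8 is 2.

2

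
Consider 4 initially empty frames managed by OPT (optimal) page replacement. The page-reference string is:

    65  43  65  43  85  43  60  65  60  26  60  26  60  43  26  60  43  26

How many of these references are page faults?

5

65: fault, frames [65]
43: fault, frames [65, 43]
65: hit
43: hit
85: fault, frames [65, 43, 85]
43: hit
60: fault, frames [65, 43, 85, 60]
65: hit
60: hit
26: fault, evict 85, frames [65, 43, 60, 26]
60: hit
26: hit
60: hit
43: hit
26: hit
60: hit
43: hit
26: hit
Page faults: 5.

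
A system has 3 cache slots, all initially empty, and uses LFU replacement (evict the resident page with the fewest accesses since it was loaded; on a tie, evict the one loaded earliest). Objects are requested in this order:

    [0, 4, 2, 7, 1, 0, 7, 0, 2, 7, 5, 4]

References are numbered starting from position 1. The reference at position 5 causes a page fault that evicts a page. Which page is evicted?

4

pos 1: 0: fault, frames (0)
pos 2: 4: fault, frames (0 4)
pos 3: 2: fault, frames (0 4 2)
pos 4: 7: fault, evict 0, frames (4 2 7)
pos 5: 1: fault, evict 4, frames (2 7 1)
At position 5, page 4 is evicted.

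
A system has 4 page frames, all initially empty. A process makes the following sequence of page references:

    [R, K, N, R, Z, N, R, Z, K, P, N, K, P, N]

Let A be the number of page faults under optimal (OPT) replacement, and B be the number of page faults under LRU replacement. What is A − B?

-1

Under OPT: F F F . F . . . . F . . . . → 5 faults.
Under LRU: F F F . F . . . . F F . . . → 6 faults.
A − B = 5 − 6 = -1.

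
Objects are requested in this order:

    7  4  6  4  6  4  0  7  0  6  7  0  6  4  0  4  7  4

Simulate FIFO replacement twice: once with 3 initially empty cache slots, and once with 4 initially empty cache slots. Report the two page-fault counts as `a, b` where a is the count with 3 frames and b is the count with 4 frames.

3 frames: F F F . . . F F . . . . . F . . . . → 6 faults.
4 frames: F F F . . . F . . . . . . . . . . . → 4 faults.
4 < 6: adding a frame reduced faults, as is typical.

6, 4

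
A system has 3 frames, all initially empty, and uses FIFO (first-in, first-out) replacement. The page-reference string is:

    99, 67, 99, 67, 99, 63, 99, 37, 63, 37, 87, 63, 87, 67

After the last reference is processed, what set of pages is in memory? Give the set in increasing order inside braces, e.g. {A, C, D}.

99 -> miss, frames {99}
67 -> miss, frames {99,67}
99 -> hit
67 -> hit
99 -> hit
63 -> miss, frames {99,67,63}
99 -> hit
37 -> miss, evict 99, frames {67,63,37}
63 -> hit
37 -> hit
87 -> miss, evict 67, frames {63,37,87}
63 -> hit
87 -> hit
67 -> miss, evict 63, frames {37,87,67}

{37, 67, 87}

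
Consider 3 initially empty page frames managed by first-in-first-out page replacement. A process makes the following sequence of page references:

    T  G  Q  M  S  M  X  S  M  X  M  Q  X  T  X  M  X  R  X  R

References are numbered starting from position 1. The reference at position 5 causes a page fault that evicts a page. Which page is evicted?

pos 1: T -> fault, frames (T)
pos 2: G -> fault, frames (T G)
pos 3: Q -> fault, frames (T G Q)
pos 4: M -> fault, evict T, frames (G Q M)
pos 5: S -> fault, evict G, frames (Q M S)
At position 5, page G is evicted.

G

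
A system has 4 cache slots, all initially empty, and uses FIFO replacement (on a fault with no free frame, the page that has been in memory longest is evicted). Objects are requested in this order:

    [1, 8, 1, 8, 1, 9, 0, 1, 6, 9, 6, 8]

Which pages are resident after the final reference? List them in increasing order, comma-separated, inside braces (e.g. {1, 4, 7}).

1 → fault, frames (1)
8 → fault, frames (1 8)
1 → hit
8 → hit
1 → hit
9 → fault, frames (1 8 9)
0 → fault, frames (1 8 9 0)
1 → hit
6 → fault, evict 1, frames (8 9 0 6)
9 → hit
6 → hit
8 → hit

{0, 6, 8, 9}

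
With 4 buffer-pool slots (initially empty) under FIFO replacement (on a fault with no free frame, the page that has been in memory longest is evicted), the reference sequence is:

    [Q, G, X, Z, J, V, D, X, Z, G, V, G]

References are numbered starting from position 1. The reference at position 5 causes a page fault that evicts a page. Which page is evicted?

pos 1: Q -> fault, frames [Q]
pos 2: G -> fault, frames [Q, G]
pos 3: X -> fault, frames [Q, G, X]
pos 4: Z -> fault, frames [Q, G, X, Z]
pos 5: J -> fault, evict Q, frames [G, X, Z, J]
At position 5, page Q is evicted.

Q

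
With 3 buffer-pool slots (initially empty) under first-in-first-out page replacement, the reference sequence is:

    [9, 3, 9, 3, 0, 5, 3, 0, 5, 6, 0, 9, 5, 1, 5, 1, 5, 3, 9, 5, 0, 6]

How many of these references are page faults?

9 → fault, frames [9]
3 → fault, frames [9, 3]
9 → hit
3 → hit
0 → fault, frames [9, 3, 0]
5 → fault, evict 9, frames [3, 0, 5]
3 → hit
0 → hit
5 → hit
6 → fault, evict 3, frames [0, 5, 6]
0 → hit
9 → fault, evict 0, frames [5, 6, 9]
5 → hit
1 → fault, evict 5, frames [6, 9, 1]
5 → fault, evict 6, frames [9, 1, 5]
1 → hit
5 → hit
3 → fault, evict 9, frames [1, 5, 3]
9 → fault, evict 1, frames [5, 3, 9]
5 → hit
0 → fault, evict 5, frames [3, 9, 0]
6 → fault, evict 3, frames [9, 0, 6]
Page faults: 12.

12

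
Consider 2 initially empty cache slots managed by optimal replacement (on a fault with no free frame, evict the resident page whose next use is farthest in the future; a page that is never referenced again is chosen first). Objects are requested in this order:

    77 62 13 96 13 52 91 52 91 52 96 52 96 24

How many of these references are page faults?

8

77 -> fault, frames {77}
62 -> fault, frames {77,62}
13 -> fault, evict 62, frames {77,13}
96 -> fault, evict 77, frames {13,96}
13 -> hit
52 -> fault, evict 13, frames {96,52}
91 -> fault, evict 96, frames {52,91}
52 -> hit
91 -> hit
52 -> hit
96 -> fault, evict 91, frames {52,96}
52 -> hit
96 -> hit
24 -> fault, evict 96, frames {52,24}
Page faults: 8.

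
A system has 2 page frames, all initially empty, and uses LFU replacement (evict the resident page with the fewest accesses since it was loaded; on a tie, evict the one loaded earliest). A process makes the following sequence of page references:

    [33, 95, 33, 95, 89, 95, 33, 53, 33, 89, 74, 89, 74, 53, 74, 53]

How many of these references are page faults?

33 → fault, frames [33]
95 → fault, frames [33, 95]
33 → hit
95 → hit
89 → fault, evict 33, frames [95, 89]
95 → hit
33 → fault, evict 89, frames [95, 33]
53 → fault, evict 33, frames [95, 53]
33 → fault, evict 53, frames [95, 33]
89 → fault, evict 33, frames [95, 89]
74 → fault, evict 89, frames [95, 74]
89 → fault, evict 74, frames [95, 89]
74 → fault, evict 89, frames [95, 74]
53 → fault, evict 74, frames [95, 53]
74 → fault, evict 53, frames [95, 74]
53 → fault, evict 74, frames [95, 53]
Page faults: 13.

13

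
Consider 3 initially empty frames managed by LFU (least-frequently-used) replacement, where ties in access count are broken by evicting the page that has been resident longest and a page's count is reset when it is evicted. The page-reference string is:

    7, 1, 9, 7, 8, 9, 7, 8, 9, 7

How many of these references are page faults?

7: fault, frames (7)
1: fault, frames (7 1)
9: fault, frames (7 1 9)
7: hit
8: fault, evict 1, frames (7 9 8)
9: hit
7: hit
8: hit
9: hit
7: hit
Page faults: 4.

4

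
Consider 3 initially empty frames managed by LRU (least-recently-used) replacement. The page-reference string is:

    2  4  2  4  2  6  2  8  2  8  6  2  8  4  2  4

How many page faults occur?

5

2 → miss, frames {2}
4 → miss, frames {2,4}
2 → hit
4 → hit
2 → hit
6 → miss, frames {4,2,6}
2 → hit
8 → miss, evict 4, frames {6,2,8}
2 → hit
8 → hit
6 → hit
2 → hit
8 → hit
4 → miss, evict 6, frames {2,8,4}
2 → hit
4 → hit
Page faults: 5.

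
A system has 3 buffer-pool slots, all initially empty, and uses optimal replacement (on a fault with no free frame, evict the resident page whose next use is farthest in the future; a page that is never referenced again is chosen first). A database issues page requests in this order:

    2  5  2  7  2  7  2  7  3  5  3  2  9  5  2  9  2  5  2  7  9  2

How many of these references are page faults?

6

2 -> miss, frames {2}
5 -> miss, frames {2,5}
2 -> hit
7 -> miss, frames {2,5,7}
2 -> hit
7 -> hit
2 -> hit
7 -> hit
3 -> miss, evict 7, frames {2,5,3}
5 -> hit
3 -> hit
2 -> hit
9 -> miss, evict 3, frames {2,5,9}
5 -> hit
2 -> hit
9 -> hit
2 -> hit
5 -> hit
2 -> hit
7 -> miss, evict 5, frames {2,9,7}
9 -> hit
2 -> hit
Page faults: 6.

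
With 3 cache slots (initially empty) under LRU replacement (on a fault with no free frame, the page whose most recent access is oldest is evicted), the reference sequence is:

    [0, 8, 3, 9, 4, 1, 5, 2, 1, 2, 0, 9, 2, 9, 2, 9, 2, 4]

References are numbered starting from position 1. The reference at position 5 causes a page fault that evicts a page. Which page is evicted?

8

pos 1: 0 -> miss, frames [0]
pos 2: 8 -> miss, frames [0, 8]
pos 3: 3 -> miss, frames [0, 8, 3]
pos 4: 9 -> miss, evict 0, frames [8, 3, 9]
pos 5: 4 -> miss, evict 8, frames [3, 9, 4]
At position 5, page 8 is evicted.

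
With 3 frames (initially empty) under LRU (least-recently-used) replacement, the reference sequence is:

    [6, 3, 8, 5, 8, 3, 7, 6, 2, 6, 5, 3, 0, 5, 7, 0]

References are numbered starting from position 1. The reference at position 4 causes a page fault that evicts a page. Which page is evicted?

6

pos 1: 6: miss, frames {6}
pos 2: 3: miss, frames {6,3}
pos 3: 8: miss, frames {6,3,8}
pos 4: 5: miss, evict 6, frames {3,8,5}
At position 4, page 6 is evicted.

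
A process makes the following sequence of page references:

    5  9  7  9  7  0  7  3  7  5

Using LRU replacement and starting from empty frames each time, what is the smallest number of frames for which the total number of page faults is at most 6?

f=1: 10 faults
f=2: 6 faults
f=3: 6 faults
f=4: 6 faults
f=5: 5 faults
Smallest f with faults ≤ 6 is 2.

2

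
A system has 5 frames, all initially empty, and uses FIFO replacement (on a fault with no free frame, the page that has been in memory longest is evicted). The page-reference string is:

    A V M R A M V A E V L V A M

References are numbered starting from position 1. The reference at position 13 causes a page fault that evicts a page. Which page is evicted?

pos 1: A → fault, frames [A]
pos 2: V → fault, frames [A, V]
pos 3: M → fault, frames [A, V, M]
pos 4: R → fault, frames [A, V, M, R]
pos 5: A → hit
pos 6: M → hit
pos 7: V → hit
pos 8: A → hit
pos 9: E → fault, frames [A, V, M, R, E]
pos 10: V → hit
pos 11: L → fault, evict A, frames [V, M, R, E, L]
pos 12: V → hit
pos 13: A → fault, evict V, frames [M, R, E, L, A]
At position 13, page V is evicted.

V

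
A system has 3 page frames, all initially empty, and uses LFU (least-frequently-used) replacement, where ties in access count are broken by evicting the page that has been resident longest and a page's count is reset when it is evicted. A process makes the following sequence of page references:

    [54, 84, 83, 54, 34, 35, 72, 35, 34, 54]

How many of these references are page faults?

54 -> fault, frames (54)
84 -> fault, frames (54 84)
83 -> fault, frames (54 84 83)
54 -> hit
34 -> fault, evict 84, frames (54 83 34)
35 -> fault, evict 83, frames (54 34 35)
72 -> fault, evict 34, frames (54 35 72)
35 -> hit
34 -> fault, evict 72, frames (54 35 34)
54 -> hit
Page faults: 7.

7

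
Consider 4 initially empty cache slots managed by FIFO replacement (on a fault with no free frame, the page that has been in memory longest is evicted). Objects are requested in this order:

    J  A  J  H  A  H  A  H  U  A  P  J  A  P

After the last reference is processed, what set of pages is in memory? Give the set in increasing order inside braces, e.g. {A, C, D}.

{A, J, P, U}

J: fault, frames {J}
A: fault, frames {J,A}
J: hit
H: fault, frames {J,A,H}
A: hit
H: hit
A: hit
H: hit
U: fault, frames {J,A,H,U}
A: hit
P: fault, evict J, frames {A,H,U,P}
J: fault, evict A, frames {H,U,P,J}
A: fault, evict H, frames {U,P,J,A}
P: hit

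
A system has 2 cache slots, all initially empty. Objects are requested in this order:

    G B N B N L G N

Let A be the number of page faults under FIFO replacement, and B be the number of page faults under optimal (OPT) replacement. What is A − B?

1

Under FIFO: F F F . . F F F → 6 faults.
Under OPT: F F F . . F F . → 5 faults.
A − B = 6 − 5 = 1.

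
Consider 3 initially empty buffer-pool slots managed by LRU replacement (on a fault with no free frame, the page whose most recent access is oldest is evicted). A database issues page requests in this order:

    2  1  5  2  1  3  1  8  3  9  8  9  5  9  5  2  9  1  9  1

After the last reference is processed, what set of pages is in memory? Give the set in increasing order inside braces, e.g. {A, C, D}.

2 -> fault, frames {2}
1 -> fault, frames {2,1}
5 -> fault, frames {2,1,5}
2 -> hit
1 -> hit
3 -> fault, evict 5, frames {2,1,3}
1 -> hit
8 -> fault, evict 2, frames {3,1,8}
3 -> hit
9 -> fault, evict 1, frames {8,3,9}
8 -> hit
9 -> hit
5 -> fault, evict 3, frames {8,9,5}
9 -> hit
5 -> hit
2 -> fault, evict 8, frames {9,5,2}
9 -> hit
1 -> fault, evict 5, frames {2,9,1}
9 -> hit
1 -> hit

{1, 2, 9}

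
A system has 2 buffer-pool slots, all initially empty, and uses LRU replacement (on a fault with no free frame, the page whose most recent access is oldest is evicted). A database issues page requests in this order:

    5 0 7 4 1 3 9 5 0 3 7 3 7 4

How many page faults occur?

12

5: miss, frames [5]
0: miss, frames [5, 0]
7: miss, evict 5, frames [0, 7]
4: miss, evict 0, frames [7, 4]
1: miss, evict 7, frames [4, 1]
3: miss, evict 4, frames [1, 3]
9: miss, evict 1, frames [3, 9]
5: miss, evict 3, frames [9, 5]
0: miss, evict 9, frames [5, 0]
3: miss, evict 5, frames [0, 3]
7: miss, evict 0, frames [3, 7]
3: hit
7: hit
4: miss, evict 3, frames [7, 4]
Page faults: 12.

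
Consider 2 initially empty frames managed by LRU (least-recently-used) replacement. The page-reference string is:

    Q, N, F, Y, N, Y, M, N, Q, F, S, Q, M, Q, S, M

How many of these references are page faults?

Q -> miss, frames (Q)
N -> miss, frames (Q N)
F -> miss, evict Q, frames (N F)
Y -> miss, evict N, frames (F Y)
N -> miss, evict F, frames (Y N)
Y -> hit
M -> miss, evict N, frames (Y M)
N -> miss, evict Y, frames (M N)
Q -> miss, evict M, frames (N Q)
F -> miss, evict N, frames (Q F)
S -> miss, evict Q, frames (F S)
Q -> miss, evict F, frames (S Q)
M -> miss, evict S, frames (Q M)
Q -> hit
S -> miss, evict M, frames (Q S)
M -> miss, evict Q, frames (S M)
Page faults: 14.

14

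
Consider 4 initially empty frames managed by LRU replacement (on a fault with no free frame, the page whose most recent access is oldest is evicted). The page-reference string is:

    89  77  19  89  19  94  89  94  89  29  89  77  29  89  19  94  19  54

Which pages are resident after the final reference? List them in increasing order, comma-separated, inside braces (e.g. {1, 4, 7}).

{19, 54, 89, 94}

89 → fault, frames {89}
77 → fault, frames {89,77}
19 → fault, frames {89,77,19}
89 → hit
19 → hit
94 → fault, frames {77,89,19,94}
89 → hit
94 → hit
89 → hit
29 → fault, evict 77, frames {19,94,89,29}
89 → hit
77 → fault, evict 19, frames {94,29,89,77}
29 → hit
89 → hit
19 → fault, evict 94, frames {77,29,89,19}
94 → fault, evict 77, frames {29,89,19,94}
19 → hit
54 → fault, evict 29, frames {89,94,19,54}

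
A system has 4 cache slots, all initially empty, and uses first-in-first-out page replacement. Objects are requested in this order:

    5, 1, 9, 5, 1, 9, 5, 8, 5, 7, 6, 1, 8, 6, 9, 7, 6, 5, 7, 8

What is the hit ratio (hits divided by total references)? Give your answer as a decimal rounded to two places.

0.45

5 → fault, frames {5}
1 → fault, frames {5,1}
9 → fault, frames {5,1,9}
5 → hit
1 → hit
9 → hit
5 → hit
8 → fault, frames {5,1,9,8}
5 → hit
7 → fault, evict 5, frames {1,9,8,7}
6 → fault, evict 1, frames {9,8,7,6}
1 → fault, evict 9, frames {8,7,6,1}
8 → hit
6 → hit
9 → fault, evict 8, frames {7,6,1,9}
7 → hit
6 → hit
5 → fault, evict 7, frames {6,1,9,5}
7 → fault, evict 6, frames {1,9,5,7}
8 → fault, evict 1, frames {9,5,7,8}
Hits: 9 of 20 references → 9/20 = 0.4500.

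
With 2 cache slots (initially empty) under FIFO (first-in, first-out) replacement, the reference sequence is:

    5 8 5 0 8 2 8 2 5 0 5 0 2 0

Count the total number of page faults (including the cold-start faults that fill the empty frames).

5: fault, frames [5]
8: fault, frames [5, 8]
5: hit
0: fault, evict 5, frames [8, 0]
8: hit
2: fault, evict 8, frames [0, 2]
8: fault, evict 0, frames [2, 8]
2: hit
5: fault, evict 2, frames [8, 5]
0: fault, evict 8, frames [5, 0]
5: hit
0: hit
2: fault, evict 5, frames [0, 2]
0: hit
Page faults: 8.

8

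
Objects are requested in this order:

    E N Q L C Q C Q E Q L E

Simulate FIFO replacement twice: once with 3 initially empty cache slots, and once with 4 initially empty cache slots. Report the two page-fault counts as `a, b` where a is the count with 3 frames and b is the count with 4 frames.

3 frames: F F F F F . . . F F F . → 8 faults.
4 frames: F F F F F . . . F . . . → 6 faults.
6 < 8: adding a frame reduced faults, as is typical.

8, 6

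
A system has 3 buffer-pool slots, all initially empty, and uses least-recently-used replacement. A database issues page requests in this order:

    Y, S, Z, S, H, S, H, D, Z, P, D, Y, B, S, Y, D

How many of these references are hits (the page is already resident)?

5

Y: fault, frames (Y)
S: fault, frames (Y S)
Z: fault, frames (Y S Z)
S: hit
H: fault, evict Y, frames (Z S H)
S: hit
H: hit
D: fault, evict Z, frames (S H D)
Z: fault, evict S, frames (H D Z)
P: fault, evict H, frames (D Z P)
D: hit
Y: fault, evict Z, frames (P D Y)
B: fault, evict P, frames (D Y B)
S: fault, evict D, frames (Y B S)
Y: hit
D: fault, evict B, frames (S Y D)
Hits: 5.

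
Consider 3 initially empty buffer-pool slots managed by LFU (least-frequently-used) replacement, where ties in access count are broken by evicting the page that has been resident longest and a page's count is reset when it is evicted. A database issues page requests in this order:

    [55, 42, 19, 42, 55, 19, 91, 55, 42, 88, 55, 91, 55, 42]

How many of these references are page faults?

9

55: miss, frames (55)
42: miss, frames (55 42)
19: miss, frames (55 42 19)
42: hit
55: hit
19: hit
91: miss, evict 55, frames (42 19 91)
55: miss, evict 91, frames (42 19 55)
42: hit
88: miss, evict 55, frames (42 19 88)
55: miss, evict 88, frames (42 19 55)
91: miss, evict 55, frames (42 19 91)
55: miss, evict 91, frames (42 19 55)
42: hit
Page faults: 9.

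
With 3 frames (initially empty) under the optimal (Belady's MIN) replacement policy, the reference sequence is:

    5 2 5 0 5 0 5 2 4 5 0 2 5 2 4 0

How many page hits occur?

5 -> fault, frames {5}
2 -> fault, frames {5,2}
5 -> hit
0 -> fault, frames {5,2,0}
5 -> hit
0 -> hit
5 -> hit
2 -> hit
4 -> fault, evict 2, frames {5,0,4}
5 -> hit
0 -> hit
2 -> fault, evict 0, frames {5,4,2}
5 -> hit
2 -> hit
4 -> hit
0 -> fault, evict 2, frames {5,4,0}
Hits: 10.

10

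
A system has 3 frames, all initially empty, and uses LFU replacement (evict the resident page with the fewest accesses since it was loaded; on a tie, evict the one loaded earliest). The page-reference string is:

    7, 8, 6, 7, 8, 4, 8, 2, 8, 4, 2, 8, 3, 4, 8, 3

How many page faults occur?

7: fault, frames {7}
8: fault, frames {7,8}
6: fault, frames {7,8,6}
7: hit
8: hit
4: fault, evict 6, frames {7,8,4}
8: hit
2: fault, evict 4, frames {7,8,2}
8: hit
4: fault, evict 2, frames {7,8,4}
2: fault, evict 4, frames {7,8,2}
8: hit
3: fault, evict 2, frames {7,8,3}
4: fault, evict 3, frames {7,8,4}
8: hit
3: fault, evict 4, frames {7,8,3}
Page faults: 10.

10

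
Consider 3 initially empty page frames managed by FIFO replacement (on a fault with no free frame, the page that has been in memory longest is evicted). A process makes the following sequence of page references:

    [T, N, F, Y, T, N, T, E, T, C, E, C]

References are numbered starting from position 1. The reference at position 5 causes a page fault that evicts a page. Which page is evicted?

pos 1: T: miss, frames (T)
pos 2: N: miss, frames (T N)
pos 3: F: miss, frames (T N F)
pos 4: Y: miss, evict T, frames (N F Y)
pos 5: T: miss, evict N, frames (F Y T)
At position 5, page N is evicted.

N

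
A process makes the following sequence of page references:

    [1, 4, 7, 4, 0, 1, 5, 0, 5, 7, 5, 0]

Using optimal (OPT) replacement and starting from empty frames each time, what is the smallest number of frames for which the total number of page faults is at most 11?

f=1: 12 faults
f=2: 8 faults
f=3: 5 faults
f=4: 5 faults
f=5: 5 faults
Smallest f with faults ≤ 11 is 2.

2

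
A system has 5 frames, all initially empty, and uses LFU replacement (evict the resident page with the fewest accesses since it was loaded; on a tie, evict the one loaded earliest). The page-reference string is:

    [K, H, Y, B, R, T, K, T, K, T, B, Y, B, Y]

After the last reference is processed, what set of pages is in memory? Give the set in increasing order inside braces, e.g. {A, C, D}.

{B, K, R, T, Y}

K → fault, frames [K]
H → fault, frames [K, H]
Y → fault, frames [K, H, Y]
B → fault, frames [K, H, Y, B]
R → fault, frames [K, H, Y, B, R]
T → fault, evict K, frames [H, Y, B, R, T]
K → fault, evict H, frames [Y, B, R, T, K]
T → hit
K → hit
T → hit
B → hit
Y → hit
B → hit
Y → hit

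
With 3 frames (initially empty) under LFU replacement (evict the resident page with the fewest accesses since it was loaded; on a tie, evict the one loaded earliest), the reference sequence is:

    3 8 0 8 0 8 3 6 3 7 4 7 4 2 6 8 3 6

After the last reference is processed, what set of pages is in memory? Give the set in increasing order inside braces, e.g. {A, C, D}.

3 -> fault, frames (3)
8 -> fault, frames (3 8)
0 -> fault, frames (3 8 0)
8 -> hit
0 -> hit
8 -> hit
3 -> hit
6 -> fault, evict 3, frames (8 0 6)
3 -> fault, evict 6, frames (8 0 3)
7 -> fault, evict 3, frames (8 0 7)
4 -> fault, evict 7, frames (8 0 4)
7 -> fault, evict 4, frames (8 0 7)
4 -> fault, evict 7, frames (8 0 4)
2 -> fault, evict 4, frames (8 0 2)
6 -> fault, evict 2, frames (8 0 6)
8 -> hit
3 -> fault, evict 6, frames (8 0 3)
6 -> fault, evict 3, frames (8 0 6)

{0, 6, 8}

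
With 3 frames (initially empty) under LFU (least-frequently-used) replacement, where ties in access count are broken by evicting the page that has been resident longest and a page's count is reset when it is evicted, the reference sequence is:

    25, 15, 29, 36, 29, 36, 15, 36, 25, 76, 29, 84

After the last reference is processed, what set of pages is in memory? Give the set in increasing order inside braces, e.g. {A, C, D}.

25 → fault, frames (25)
15 → fault, frames (25 15)
29 → fault, frames (25 15 29)
36 → fault, evict 25, frames (15 29 36)
29 → hit
36 → hit
15 → hit
36 → hit
25 → fault, evict 15, frames (29 36 25)
76 → fault, evict 25, frames (29 36 76)
29 → hit
84 → fault, evict 76, frames (29 36 84)

{29, 36, 84}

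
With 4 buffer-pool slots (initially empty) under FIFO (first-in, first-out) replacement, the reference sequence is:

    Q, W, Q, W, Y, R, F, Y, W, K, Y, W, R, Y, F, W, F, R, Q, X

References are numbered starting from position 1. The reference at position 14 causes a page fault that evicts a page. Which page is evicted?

R

pos 1: Q -> fault, frames [Q]
pos 2: W -> fault, frames [Q, W]
pos 3: Q -> hit
pos 4: W -> hit
pos 5: Y -> fault, frames [Q, W, Y]
pos 6: R -> fault, frames [Q, W, Y, R]
pos 7: F -> fault, evict Q, frames [W, Y, R, F]
pos 8: Y -> hit
pos 9: W -> hit
pos 10: K -> fault, evict W, frames [Y, R, F, K]
pos 11: Y -> hit
pos 12: W -> fault, evict Y, frames [R, F, K, W]
pos 13: R -> hit
pos 14: Y -> fault, evict R, frames [F, K, W, Y]
At position 14, page R is evicted.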